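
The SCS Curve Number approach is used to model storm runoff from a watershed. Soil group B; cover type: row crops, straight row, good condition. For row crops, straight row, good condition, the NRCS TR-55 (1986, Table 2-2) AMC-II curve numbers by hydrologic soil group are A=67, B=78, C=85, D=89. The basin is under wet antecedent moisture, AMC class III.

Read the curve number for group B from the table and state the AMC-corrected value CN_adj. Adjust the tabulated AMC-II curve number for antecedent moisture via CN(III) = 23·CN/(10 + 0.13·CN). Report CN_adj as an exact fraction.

CN_adj = 89700/1007 ≈ 89.076

NRCS table: row crops, straight row, good condition, soil group B → CN(II) = 78
Wet (AMC III): CN(III) = 23·78/(10 + 0.13·78) = 1794/(1007/50) = 89700/1007 ≈ 89.076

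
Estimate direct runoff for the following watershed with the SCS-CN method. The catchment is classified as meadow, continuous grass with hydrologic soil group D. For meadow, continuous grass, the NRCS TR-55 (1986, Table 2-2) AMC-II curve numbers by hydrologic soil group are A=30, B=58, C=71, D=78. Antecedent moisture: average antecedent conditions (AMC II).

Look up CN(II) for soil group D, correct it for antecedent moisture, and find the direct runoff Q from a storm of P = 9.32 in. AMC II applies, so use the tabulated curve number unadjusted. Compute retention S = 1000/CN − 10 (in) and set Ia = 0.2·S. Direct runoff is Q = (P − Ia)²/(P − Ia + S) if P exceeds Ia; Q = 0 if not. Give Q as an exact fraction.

Q = 72880369/11004825 in ≈ 6.623 in

NRCS table: meadow, continuous grass, soil group D → CN(II) = 78
Average conditions: CN = 78 (no AMC adjustment).
Max retention: S = 1000/78 − 10 = 110/39 in (≈ 2.821 in)
Ia = 0.2·(110/39) = 22/39 in ≈ 0.564 in
P − Ia = 9.320 − 0.564 = 8537/975 ≈ 8.756 in (> 0, runoff occurs)
Q: (8537/975)² ÷ (11287/975) = 72880369/11004825 in (≈ 6.623 in)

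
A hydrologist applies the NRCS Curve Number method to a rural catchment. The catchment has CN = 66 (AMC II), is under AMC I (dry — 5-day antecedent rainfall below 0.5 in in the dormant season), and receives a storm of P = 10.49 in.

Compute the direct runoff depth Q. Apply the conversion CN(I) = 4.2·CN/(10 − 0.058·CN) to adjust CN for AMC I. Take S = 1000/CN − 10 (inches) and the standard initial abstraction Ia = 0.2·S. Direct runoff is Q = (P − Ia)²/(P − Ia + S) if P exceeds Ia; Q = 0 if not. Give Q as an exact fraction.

CN(I) from CN(II)=66: (4.2·66)/(10 − 0.058·66) = 69300/1543 ≈ 44.913
Retention S: 1000/CN − 10 with CN=44.913 → S = 8500/693 ≈ 12.266 in
Initial abstraction Ia = S/5 = (8500/693)/5 = 1700/693 ≈ 2.453 in
Since P=10.490 > Ia=2.453: effective rainfall P−Ia = 556957/69300 in
Runoff Q = (P−Ia)²/(P−Ia+S) = (8.037)²/(8.037+12.266) = 310201099849/97502120100 ≈ 3.181 in

Q = 310201099849/97502120100 in ≈ 3.181 in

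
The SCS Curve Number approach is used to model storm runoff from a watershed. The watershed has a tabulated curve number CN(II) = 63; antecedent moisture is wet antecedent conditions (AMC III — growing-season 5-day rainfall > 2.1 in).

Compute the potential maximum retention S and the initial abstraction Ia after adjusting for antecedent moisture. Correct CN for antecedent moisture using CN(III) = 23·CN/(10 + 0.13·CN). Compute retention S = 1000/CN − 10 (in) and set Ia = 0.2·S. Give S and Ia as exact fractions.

S = 3700/1449 in ≈ 2.553 in; Ia = 740/1449 in ≈ 0.511 in

CN(III) from CN(II)=63: (23·63)/(10 + 0.13·63) = 144900/1819 ≈ 79.659
Max retention: S = 1000/(144900/1819) − 10 = 3700/1449 in (≈ 2.553 in)
Ia = 0.2S: 0.2·2.553 = 0.511 in (exactly 740/1449)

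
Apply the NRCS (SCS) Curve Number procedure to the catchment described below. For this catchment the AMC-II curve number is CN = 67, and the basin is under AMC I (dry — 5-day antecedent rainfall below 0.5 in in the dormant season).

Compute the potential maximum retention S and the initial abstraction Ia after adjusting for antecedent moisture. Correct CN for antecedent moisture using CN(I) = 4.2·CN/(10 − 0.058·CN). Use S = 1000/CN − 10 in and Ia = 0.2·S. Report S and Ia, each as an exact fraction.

Dry (AMC I): CN(I) = 4.2·67/(10 − 0.058·67) = (1407/5)/(3057/500) = 46900/1019 ≈ 46.026
S = 1000/(46900/1019) − 10 = 5500/469 in ≈ 11.727 in
Ia = 0.2·(5500/469) = 1100/469 in ≈ 2.345 in

S = 5500/469 in ≈ 11.727 in; Ia = 1100/469 in ≈ 2.345 in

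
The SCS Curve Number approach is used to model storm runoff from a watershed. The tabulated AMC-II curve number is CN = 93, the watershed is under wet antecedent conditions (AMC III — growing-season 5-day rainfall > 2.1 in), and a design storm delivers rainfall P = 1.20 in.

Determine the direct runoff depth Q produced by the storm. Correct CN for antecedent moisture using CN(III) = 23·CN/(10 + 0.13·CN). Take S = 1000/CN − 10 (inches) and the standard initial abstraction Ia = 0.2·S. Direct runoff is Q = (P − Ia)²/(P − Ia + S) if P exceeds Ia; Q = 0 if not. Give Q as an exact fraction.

Wet (AMC III): CN(III) = 23·93/(10 + 0.13·93) = 2139/(2209/100) = 213900/2209 ≈ 96.831
Retention S: 1000/CN − 10 with CN=96.831 → S = 700/2139 ≈ 0.327 in
Initial abstraction Ia = S/5 = (700/2139)/5 = 140/2139 ≈ 0.065 in
Since P=1.200 > Ia=0.065: effective rainfall P−Ia = 12134/10695 in
Runoff Q = (P−Ia)²/(P−Ia+S) = (1.135)²/(1.135+0.327) = 73616978/83602815 ≈ 0.881 in

Q = 73616978/83602815 in ≈ 0.881 in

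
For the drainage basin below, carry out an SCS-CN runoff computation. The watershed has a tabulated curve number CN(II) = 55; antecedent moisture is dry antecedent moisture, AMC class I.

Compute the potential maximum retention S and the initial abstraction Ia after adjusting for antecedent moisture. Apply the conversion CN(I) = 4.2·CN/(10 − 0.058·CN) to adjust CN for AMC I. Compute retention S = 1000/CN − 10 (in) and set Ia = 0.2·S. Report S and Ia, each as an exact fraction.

Dry (AMC I): CN(I) = 4.2·55/(10 − 0.058·55) = 231/(681/100) = 7700/227 ≈ 33.921
Max retention: S = 1000/(7700/227) − 10 = 1500/77 in (≈ 19.481 in)
Ia = 0.2S: 0.2·19.481 = 3.896 in (exactly 300/77)

S = 1500/77 in ≈ 19.481 in; Ia = 300/77 in ≈ 3.896 in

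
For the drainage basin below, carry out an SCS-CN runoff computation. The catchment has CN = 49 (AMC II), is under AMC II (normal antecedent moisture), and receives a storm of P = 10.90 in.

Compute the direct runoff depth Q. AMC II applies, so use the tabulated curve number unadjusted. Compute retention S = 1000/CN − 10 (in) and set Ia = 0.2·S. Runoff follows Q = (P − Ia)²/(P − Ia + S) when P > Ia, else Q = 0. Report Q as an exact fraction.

Average conditions: CN = 49 (no AMC adjustment).
Max retention: S = 1000/49 − 10 = 510/49 in (≈ 10.408 in)
Ia = 0.2·(510/49) = 102/49 in ≈ 2.082 in
Since P=10.900 > Ia=2.082: effective rainfall P−Ia = 4321/490 in
Runoff Q = (P−Ia)²/(P−Ia+S) = (8.818)²/(8.818+10.408) = 18671041/4616290 ≈ 4.045 in

Q = 18671041/4616290 in ≈ 4.045 in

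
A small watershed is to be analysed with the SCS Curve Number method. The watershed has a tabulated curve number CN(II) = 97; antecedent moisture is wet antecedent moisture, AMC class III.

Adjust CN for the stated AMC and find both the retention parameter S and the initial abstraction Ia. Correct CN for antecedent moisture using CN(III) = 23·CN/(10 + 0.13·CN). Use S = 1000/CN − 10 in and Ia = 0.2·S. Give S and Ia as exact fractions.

S = 300/2231 in ≈ 0.134 in; Ia = 60/2231 in ≈ 0.027 in

Wet (AMC III): CN(III) = 23·97/(10 + 0.13·97) = 2231/(2261/100) = 223100/2261 ≈ 98.673
Retention S: 1000/CN − 10 with CN=98.673 → S = 300/2231 ≈ 0.134 in
Ia = 0.2S: 0.2·0.134 = 0.027 in (exactly 60/2231)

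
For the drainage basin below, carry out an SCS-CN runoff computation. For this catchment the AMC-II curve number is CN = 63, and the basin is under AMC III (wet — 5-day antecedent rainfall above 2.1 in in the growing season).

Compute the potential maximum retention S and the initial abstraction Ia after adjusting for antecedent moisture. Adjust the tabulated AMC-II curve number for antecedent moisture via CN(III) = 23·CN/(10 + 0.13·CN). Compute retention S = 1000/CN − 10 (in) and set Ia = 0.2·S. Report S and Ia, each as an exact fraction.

CN(III) from CN(II)=63: (23·63)/(10 + 0.13·63) = 144900/1819 ≈ 79.659
Retention S: 1000/CN − 10 with CN=79.659 → S = 3700/1449 ≈ 2.553 in
Ia = 0.2S: 0.2·2.553 = 0.511 in (exactly 740/1449)

S = 3700/1449 in ≈ 2.553 in; Ia = 740/1449 in ≈ 0.511 in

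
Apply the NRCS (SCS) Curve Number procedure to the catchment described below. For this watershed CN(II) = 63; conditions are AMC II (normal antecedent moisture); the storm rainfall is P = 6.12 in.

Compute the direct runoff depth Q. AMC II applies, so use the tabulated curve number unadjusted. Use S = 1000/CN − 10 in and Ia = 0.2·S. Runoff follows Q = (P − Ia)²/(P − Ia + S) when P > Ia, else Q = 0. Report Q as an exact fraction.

Q = 60668521/26836425 in ≈ 2.261 in

CN(II) = 63; AMC II needs no correction.
Retention S: 1000/CN − 10 with CN=63.000 → S = 370/63 ≈ 5.873 in
Ia = 0.2·(370/63) = 74/63 in ≈ 1.175 in
P − Ia = 6.120 − 1.175 = 7789/1575 ≈ 4.945 in (> 0, runoff occurs)
Runoff Q = (P−Ia)²/(P−Ia+S) = (4.945)²/(4.945+5.873) = 60668521/26836425 ≈ 2.261 in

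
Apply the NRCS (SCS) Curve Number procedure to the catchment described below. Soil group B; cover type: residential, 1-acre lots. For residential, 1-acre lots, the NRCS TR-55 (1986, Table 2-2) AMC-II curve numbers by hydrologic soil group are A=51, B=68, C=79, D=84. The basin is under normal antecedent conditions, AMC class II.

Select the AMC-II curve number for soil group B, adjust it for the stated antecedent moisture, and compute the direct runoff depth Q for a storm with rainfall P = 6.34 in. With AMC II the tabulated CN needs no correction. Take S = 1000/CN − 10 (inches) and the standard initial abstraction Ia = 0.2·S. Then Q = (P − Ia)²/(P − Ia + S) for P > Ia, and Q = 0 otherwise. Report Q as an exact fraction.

NRCS table: residential, 1-acre lots, soil group B → CN(II) = 68
Average conditions: CN = 68 (no AMC adjustment).
Max retention: S = 1000/68 − 10 = 80/17 in (≈ 4.706 in)
Ia = 0.2S: 0.2·4.706 = 0.941 in (exactly 16/17)
Since P=6.340 > Ia=0.941: effective rainfall P−Ia = 4589/850 in
Q = (4589/850)²/((4589/850) + 80/17) = (21058921/722500)/(8589/850) = 21058921/7300650 in ≈ 2.885 in

Q = 21058921/7300650 in ≈ 2.885 in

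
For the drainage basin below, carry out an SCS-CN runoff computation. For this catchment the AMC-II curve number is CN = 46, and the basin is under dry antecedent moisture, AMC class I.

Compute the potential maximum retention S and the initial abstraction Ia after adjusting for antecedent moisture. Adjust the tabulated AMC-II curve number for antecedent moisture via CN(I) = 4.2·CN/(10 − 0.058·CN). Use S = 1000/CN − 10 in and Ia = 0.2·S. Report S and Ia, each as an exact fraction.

CN(I) from CN(II)=46: (4.2·46)/(10 − 0.058·46) = 16100/611 ≈ 26.350
Max retention: S = 1000/(16100/611) − 10 = 4500/161 in (≈ 27.950 in)
Ia = 0.2·(4500/161) = 900/161 in ≈ 5.590 in

S = 4500/161 in ≈ 27.950 in; Ia = 900/161 in ≈ 5.590 in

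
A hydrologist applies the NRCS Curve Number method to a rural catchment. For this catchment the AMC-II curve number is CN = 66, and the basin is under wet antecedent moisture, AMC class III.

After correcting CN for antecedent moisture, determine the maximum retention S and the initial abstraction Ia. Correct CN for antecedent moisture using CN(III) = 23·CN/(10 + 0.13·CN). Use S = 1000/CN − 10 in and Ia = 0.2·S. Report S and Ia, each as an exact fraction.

S = 1700/759 in ≈ 2.240 in; Ia = 340/759 in ≈ 0.448 in

CN(III) from CN(II)=66: (23·66)/(10 + 0.13·66) = 75900/929 ≈ 81.701
S = 1000/(75900/929) − 10 = 1700/759 in ≈ 2.240 in
Ia = 0.2·(1700/759) = 340/759 in ≈ 0.448 in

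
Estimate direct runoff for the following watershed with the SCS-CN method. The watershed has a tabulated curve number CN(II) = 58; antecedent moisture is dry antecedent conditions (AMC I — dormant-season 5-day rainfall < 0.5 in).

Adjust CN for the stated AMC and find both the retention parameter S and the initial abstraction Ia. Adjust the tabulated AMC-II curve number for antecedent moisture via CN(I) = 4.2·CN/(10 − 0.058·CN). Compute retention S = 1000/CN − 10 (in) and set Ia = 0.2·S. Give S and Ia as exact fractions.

S = 500/29 in ≈ 17.241 in; Ia = 100/29 in ≈ 3.448 in

CN(I) from CN(II)=58: (4.2·58)/(10 − 0.058·58) = 2900/79 ≈ 36.709
S = 1000/(2900/79) − 10 = 500/29 in ≈ 17.241 in
Initial abstraction Ia = S/5 = (500/29)/5 = 100/29 ≈ 3.448 in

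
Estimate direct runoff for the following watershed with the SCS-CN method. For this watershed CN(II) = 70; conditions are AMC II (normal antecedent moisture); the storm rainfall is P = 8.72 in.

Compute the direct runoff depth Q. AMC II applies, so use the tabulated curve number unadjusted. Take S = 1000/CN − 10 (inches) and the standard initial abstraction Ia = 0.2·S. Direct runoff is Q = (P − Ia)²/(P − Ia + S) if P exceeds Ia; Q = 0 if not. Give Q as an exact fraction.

AMC II — tabulated CN = 70 applies directly.
Max retention: S = 1000/70 − 10 = 30/7 in (≈ 4.286 in)
Ia = 0.2S: 0.2·4.286 = 0.857 in (exactly 6/7)
Since P=8.720 > Ia=0.857: effective rainfall P−Ia = 1376/175 in
Runoff Q = (P−Ia)²/(P−Ia+S) = (7.863)²/(7.863+4.286) = 946688/186025 ≈ 5.089 in

Q = 946688/186025 in ≈ 5.089 in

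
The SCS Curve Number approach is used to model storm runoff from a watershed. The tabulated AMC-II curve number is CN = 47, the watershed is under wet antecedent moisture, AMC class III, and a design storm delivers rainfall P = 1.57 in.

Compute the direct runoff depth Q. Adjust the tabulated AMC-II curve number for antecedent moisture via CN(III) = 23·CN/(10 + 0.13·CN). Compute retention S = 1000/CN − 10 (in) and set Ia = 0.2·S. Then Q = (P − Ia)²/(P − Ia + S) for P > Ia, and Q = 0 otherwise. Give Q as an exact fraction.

Q = 4059856089/64180807700 in ≈ 0.063 in

CN(III) from CN(II)=47: (23·47)/(10 + 0.13·47) = 108100/1611 ≈ 67.101
Retention S: 1000/CN − 10 with CN=67.101 → S = 5300/1081 ≈ 4.903 in
Ia = 0.2·(5300/1081) = 1060/1081 in ≈ 0.981 in
Since P=1.570 > Ia=0.981: effective rainfall P−Ia = 63717/108100 in
Q = (63717/108100)²/((63717/108100) + 5300/1081) = (4059856089/11685610000)/(593717/108100) = 4059856089/64180807700 in ≈ 0.063 in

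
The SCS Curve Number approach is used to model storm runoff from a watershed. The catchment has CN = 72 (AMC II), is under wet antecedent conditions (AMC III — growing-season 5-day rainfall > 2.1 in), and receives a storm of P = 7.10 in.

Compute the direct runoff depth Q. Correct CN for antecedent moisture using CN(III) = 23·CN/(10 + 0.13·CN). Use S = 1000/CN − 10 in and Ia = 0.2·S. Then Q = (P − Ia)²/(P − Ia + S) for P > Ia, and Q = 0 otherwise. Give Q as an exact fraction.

Q = 195916009/36218790 in ≈ 5.409 in

CN(III) from CN(II)=72: (23·72)/(10 + 0.13·72) = 10350/121 ≈ 85.537
S = 1000/(10350/121) − 10 = 350/207 in ≈ 1.691 in
Ia = 0.2·(350/207) = 70/207 in ≈ 0.338 in
Since P=7.100 > Ia=0.338: effective rainfall P−Ia = 13997/2070 in
Q: (13997/2070)² ÷ (17497/2070) = 195916009/36218790 in (≈ 5.409 in)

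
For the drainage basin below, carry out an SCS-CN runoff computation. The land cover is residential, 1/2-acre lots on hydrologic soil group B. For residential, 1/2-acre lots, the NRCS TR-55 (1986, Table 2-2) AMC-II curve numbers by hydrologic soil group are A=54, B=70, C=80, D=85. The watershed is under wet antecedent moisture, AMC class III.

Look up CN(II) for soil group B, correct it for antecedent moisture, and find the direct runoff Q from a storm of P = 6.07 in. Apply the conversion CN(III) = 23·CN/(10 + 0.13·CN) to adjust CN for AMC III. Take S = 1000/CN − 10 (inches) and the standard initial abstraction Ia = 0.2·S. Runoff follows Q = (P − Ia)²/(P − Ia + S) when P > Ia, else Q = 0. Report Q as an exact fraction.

Q = 8413842529/1959804700 in ≈ 4.293 in

NRCS table: residential, 1/2-acre lots, soil group B → CN(II) = 70
CN(III) from CN(II)=70: (23·70)/(10 + 0.13·70) = 16100/191 ≈ 84.293
S = 1000/(16100/191) − 10 = 300/161 in ≈ 1.863 in
Ia = 0.2·(300/161) = 60/161 in ≈ 0.373 in
Since P=6.070 > Ia=0.373: effective rainfall P−Ia = 91727/16100 in
Runoff Q = (P−Ia)²/(P−Ia+S) = (5.697)²/(5.697+1.863) = 8413842529/1959804700 ≈ 4.293 in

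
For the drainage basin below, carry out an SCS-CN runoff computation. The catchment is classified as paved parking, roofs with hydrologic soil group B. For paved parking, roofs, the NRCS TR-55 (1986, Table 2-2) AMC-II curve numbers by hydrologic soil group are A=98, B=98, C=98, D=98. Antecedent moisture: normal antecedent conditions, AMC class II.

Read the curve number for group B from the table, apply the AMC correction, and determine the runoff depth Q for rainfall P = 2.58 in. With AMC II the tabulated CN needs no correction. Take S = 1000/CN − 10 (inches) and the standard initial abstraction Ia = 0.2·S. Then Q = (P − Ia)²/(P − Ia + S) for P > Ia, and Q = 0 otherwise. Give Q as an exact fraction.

NRCS table: paved parking, roofs, soil group B → CN(II) = 98
Average conditions: CN = 98 (no AMC adjustment).
S = 1000/98 − 10 = 10/49 in ≈ 0.204 in
Ia = 0.2·(10/49) = 2/49 in ≈ 0.041 in
Since P=2.580 > Ia=0.041: effective rainfall P−Ia = 6221/2450 in
Q = (6221/2450)²/((6221/2450) + 10/49) = (38700841/6002500)/(6721/2450) = 38700841/16466450 in ≈ 2.350 in

Q = 38700841/16466450 in ≈ 2.350 in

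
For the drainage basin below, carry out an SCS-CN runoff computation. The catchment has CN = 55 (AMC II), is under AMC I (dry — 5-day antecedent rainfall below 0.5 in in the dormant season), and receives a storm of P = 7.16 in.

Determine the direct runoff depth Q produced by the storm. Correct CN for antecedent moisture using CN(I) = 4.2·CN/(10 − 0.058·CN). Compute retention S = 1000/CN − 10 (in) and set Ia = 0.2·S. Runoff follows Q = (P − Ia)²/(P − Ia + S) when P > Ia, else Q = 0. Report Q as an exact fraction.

Adjust CN=55 to AMC I: 4.2·55/(10 − 0.058·55) → 231 ÷ (681/100) = 7700/227 ≈ 33.921
Retention S: 1000/CN − 10 with CN=33.921 → S = 1500/77 ≈ 19.481 in
Ia = 0.2S: 0.2·19.481 = 3.896 in (exactly 300/77)
P − Ia = 7.160 − 3.896 = 6283/1925 ≈ 3.264 in (> 0, runoff occurs)
Runoff Q = (P−Ia)²/(P−Ia+S) = (3.264)²/(3.264+19.481) = 39476089/84282275 ≈ 0.468 in

Q = 39476089/84282275 in ≈ 0.468 in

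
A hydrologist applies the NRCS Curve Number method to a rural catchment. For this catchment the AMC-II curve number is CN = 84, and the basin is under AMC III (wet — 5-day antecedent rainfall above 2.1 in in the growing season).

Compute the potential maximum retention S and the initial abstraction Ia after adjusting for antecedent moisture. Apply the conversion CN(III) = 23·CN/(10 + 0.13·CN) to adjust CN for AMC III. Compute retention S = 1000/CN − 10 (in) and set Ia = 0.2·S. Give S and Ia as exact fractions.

CN(III) from CN(II)=84: (23·84)/(10 + 0.13·84) = 48300/523 ≈ 92.352
Max retention: S = 1000/(48300/523) − 10 = 400/483 in (≈ 0.828 in)
Ia = 0.2·(400/483) = 80/483 in ≈ 0.166 in

S = 400/483 in ≈ 0.828 in; Ia = 80/483 in ≈ 0.166 in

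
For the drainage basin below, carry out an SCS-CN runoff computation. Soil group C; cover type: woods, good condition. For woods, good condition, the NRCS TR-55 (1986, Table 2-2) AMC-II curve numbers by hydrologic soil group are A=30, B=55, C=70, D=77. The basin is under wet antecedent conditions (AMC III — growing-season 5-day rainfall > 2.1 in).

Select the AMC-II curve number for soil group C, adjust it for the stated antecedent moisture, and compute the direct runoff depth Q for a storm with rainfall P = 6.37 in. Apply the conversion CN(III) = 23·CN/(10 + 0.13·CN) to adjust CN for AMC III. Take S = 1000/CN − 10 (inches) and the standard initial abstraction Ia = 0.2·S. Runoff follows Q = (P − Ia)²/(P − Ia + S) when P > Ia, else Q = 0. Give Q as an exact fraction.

NRCS table: woods, good condition, soil group C → CN(II) = 70
Adjust CN=70 to AMC III: 23·70/(10 + 0.13·70) → 1610 ÷ (191/10) = 16100/191 ≈ 84.293
Retention S: 1000/CN − 10 with CN=84.293 → S = 300/161 ≈ 1.863 in
Ia = 0.2S: 0.2·1.863 = 0.373 in (exactly 60/161)
P − Ia = 6.370 − 0.373 = 96557/16100 ≈ 5.997 in (> 0, runoff occurs)
Q: (96557/16100)² ÷ (126557/16100) = 9323254249/2037567700 in (≈ 4.576 in)

Q = 9323254249/2037567700 in ≈ 4.576 in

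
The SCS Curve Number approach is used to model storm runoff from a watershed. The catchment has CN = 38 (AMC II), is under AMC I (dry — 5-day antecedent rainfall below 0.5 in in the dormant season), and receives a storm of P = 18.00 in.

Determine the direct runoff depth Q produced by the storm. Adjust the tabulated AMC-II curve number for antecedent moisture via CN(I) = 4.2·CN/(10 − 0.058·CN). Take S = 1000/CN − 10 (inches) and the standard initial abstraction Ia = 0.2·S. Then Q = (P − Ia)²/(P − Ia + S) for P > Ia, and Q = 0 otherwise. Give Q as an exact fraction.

Q = 8331362/3906609 in ≈ 2.133 in

Dry (AMC I): CN(I) = 4.2·38/(10 − 0.058·38) = (798/5)/(1949/250) = 39900/1949 ≈ 20.472
Max retention: S = 1000/(39900/1949) − 10 = 15500/399 in (≈ 38.847 in)
Ia = 0.2·(15500/399) = 3100/399 in ≈ 7.769 in
P − Ia = 18.000 − 7.769 = 4082/399 ≈ 10.231 in (> 0, runoff occurs)
Runoff Q = (P−Ia)²/(P−Ia+S) = (10.231)²/(10.231+38.847) = 8331362/3906609 ≈ 2.133 in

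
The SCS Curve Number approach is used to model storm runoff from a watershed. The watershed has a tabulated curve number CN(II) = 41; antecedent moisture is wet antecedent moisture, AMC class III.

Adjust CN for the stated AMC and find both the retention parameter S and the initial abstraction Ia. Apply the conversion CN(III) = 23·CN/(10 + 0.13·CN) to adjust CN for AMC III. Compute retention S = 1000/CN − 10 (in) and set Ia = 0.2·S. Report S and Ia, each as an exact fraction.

S = 5900/943 in ≈ 6.257 in; Ia = 1180/943 in ≈ 1.251 in

Adjust CN=41 to AMC III: 23·41/(10 + 0.13·41) → 943 ÷ (1533/100) = 94300/1533 ≈ 61.513
Retention S: 1000/CN − 10 with CN=61.513 → S = 5900/943 ≈ 6.257 in
Ia = 0.2·(5900/943) = 1180/943 in ≈ 1.251 in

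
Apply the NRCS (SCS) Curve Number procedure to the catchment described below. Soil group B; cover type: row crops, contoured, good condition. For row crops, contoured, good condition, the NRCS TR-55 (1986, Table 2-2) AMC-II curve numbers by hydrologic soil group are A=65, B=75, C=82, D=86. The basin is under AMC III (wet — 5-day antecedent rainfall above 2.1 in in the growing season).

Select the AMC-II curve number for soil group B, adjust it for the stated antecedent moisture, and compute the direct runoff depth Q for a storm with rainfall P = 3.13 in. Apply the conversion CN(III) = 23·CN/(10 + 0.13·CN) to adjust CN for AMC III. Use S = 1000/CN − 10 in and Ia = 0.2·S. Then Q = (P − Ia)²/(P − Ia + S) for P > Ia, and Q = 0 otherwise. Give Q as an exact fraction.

NRCS table: row crops, contoured, good condition, soil group B → CN(II) = 75
Adjust CN=75 to AMC III: 23·75/(10 + 0.13·75) → 1725 ÷ (79/4) = 6900/79 ≈ 87.342
Max retention: S = 1000/(6900/79) − 10 = 100/69 in (≈ 1.449 in)
Ia = 0.2S: 0.2·1.449 = 0.290 in (exactly 20/69)
Excess rainfall: 3.130 − 0.290 = 2.840 in; P > Ia so Q > 0
Q: (19597/6900)² ÷ (29597/6900) = 384042409/204219300 in (≈ 1.881 in)

Q = 384042409/204219300 in ≈ 1.881 in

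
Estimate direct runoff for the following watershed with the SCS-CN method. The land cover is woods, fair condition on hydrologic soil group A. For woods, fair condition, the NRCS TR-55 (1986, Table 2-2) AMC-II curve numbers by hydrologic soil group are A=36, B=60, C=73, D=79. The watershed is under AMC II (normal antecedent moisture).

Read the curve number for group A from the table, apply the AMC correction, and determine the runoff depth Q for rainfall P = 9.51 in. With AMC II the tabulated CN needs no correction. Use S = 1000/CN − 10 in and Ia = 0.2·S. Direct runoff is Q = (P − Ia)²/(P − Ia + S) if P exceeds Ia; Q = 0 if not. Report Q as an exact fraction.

Q = 28718881/19223100 in ≈ 1.494 in

NRCS table: woods, fair condition, soil group A → CN(II) = 36
AMC II — tabulated CN = 36 applies directly.
Max retention: S = 1000/36 − 10 = 160/9 in (≈ 17.778 in)
Initial abstraction Ia = S/5 = (160/9)/5 = 32/9 ≈ 3.556 in
P − Ia = 9.510 − 3.556 = 5359/900 ≈ 5.954 in (> 0, runoff occurs)
Q: (5359/900)² ÷ (21359/900) = 28718881/19223100 in (≈ 1.494 in)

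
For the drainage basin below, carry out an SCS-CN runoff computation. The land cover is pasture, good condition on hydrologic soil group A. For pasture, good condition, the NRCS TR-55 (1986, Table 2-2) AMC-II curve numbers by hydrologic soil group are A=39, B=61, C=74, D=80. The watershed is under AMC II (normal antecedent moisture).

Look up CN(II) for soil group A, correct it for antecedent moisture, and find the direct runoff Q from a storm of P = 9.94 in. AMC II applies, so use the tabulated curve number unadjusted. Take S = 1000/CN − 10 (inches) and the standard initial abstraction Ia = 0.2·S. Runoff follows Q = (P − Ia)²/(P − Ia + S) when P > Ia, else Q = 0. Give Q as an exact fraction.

NRCS table: pasture, good condition, soil group A → CN(II) = 39
CN(II) = 39; AMC II needs no correction.
Max retention: S = 1000/39 − 10 = 610/39 in (≈ 15.641 in)
Initial abstraction Ia = S/5 = (610/39)/5 = 122/39 ≈ 3.128 in
Since P=9.940 > Ia=3.128: effective rainfall P−Ia = 13283/1950 in
Runoff Q = (P−Ia)²/(P−Ia+S) = (6.812)²/(6.812+15.641) = 176438089/85376850 ≈ 2.067 in

Q = 176438089/85376850 in ≈ 2.067 in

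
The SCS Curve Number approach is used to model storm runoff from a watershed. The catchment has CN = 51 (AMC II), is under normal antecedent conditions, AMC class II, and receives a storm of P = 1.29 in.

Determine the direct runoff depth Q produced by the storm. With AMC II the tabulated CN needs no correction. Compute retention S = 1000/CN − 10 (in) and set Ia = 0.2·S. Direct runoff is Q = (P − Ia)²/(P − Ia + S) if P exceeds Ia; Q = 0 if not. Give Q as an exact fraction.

Q = 0 in ≈ 0.000 in

AMC II — tabulated CN = 51 applies directly.
S = 1000/51 − 10 = 490/51 in ≈ 9.608 in
Ia = 0.2·(490/51) = 98/51 in ≈ 1.922 in
P = 1.290 ≤ Ia = 1.922 in: entire storm abstracted, Q = 0.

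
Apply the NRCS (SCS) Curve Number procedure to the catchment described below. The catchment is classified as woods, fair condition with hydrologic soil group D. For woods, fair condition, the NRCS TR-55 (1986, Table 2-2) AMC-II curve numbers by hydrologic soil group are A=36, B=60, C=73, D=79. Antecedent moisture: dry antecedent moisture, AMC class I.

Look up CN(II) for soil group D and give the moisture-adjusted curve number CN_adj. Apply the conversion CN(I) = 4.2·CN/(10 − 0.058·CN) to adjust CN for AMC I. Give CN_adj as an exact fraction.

CN_adj = 7900/129 ≈ 61.240

NRCS table: woods, fair condition, soil group D → CN(II) = 79
CN(I) from CN(II)=79: (4.2·79)/(10 − 0.058·79) = 7900/129 ≈ 61.240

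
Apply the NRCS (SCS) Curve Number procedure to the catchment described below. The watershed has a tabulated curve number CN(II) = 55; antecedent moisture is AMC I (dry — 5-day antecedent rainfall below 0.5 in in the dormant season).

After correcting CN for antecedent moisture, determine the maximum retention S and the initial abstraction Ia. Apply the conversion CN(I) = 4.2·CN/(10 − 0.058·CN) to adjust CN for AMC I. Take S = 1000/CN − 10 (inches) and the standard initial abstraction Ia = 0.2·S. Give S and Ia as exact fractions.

S = 1500/77 in ≈ 19.481 in; Ia = 300/77 in ≈ 3.896 in

Adjust CN=55 to AMC I: 4.2·55/(10 − 0.058·55) → 231 ÷ (681/100) = 7700/227 ≈ 33.921
S = 1000/(7700/227) − 10 = 1500/77 in ≈ 19.481 in
Ia = 0.2S: 0.2·19.481 = 3.896 in (exactly 300/77)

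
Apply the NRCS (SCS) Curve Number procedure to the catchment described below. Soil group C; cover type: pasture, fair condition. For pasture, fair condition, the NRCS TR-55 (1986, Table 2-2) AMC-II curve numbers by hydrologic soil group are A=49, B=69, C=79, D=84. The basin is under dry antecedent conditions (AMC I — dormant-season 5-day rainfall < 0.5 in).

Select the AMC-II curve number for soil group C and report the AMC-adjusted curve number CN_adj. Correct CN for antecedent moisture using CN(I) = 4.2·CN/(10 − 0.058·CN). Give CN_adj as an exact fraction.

CN_adj = 7900/129 ≈ 61.240

NRCS table: pasture, fair condition, soil group C → CN(II) = 79
Dry (AMC I): CN(I) = 4.2·79/(10 − 0.058·79) = (1659/5)/(2709/500) = 7900/129 ≈ 61.240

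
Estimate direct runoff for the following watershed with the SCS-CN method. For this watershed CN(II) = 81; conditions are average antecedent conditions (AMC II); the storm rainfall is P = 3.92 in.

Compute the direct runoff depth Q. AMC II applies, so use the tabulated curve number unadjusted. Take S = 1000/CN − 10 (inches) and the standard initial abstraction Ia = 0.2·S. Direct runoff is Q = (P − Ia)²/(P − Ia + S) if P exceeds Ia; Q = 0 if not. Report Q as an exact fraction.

CN(II) = 81; AMC II needs no correction.
Max retention: S = 1000/81 − 10 = 190/81 in (≈ 2.346 in)
Ia = 0.2S: 0.2·2.346 = 0.469 in (exactly 38/81)
Since P=3.920 > Ia=0.469: effective rainfall P−Ia = 6988/2025 in
Runoff Q = (P−Ia)²/(P−Ia+S) = (3.451)²/(3.451+2.346) = 24416072/11884725 ≈ 2.054 in

Q = 24416072/11884725 in ≈ 2.054 in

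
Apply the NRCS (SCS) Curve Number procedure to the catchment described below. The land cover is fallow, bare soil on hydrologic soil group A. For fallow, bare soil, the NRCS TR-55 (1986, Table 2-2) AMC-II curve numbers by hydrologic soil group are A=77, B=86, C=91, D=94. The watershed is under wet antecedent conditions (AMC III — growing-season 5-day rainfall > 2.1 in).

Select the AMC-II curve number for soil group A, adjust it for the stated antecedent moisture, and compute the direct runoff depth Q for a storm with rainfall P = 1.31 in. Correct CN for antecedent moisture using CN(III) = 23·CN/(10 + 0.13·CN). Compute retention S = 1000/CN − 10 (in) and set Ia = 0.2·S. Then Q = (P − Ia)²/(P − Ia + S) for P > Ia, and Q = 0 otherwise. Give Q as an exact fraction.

Q = 65399569/139269900 in ≈ 0.470 in

NRCS table: fallow, bare soil, soil group A → CN(II) = 77
Adjust CN=77 to AMC III: 23·77/(10 + 0.13·77) → 1771 ÷ (2001/100) = 7700/87 ≈ 88.506
S = 1000/(7700/87) − 10 = 100/77 in ≈ 1.299 in
Ia = 0.2·(100/77) = 20/77 in ≈ 0.260 in
P − Ia = 1.310 − 0.260 = 8087/7700 ≈ 1.050 in (> 0, runoff occurs)
Q = (8087/7700)²/((8087/7700) + 100/77) = (65399569/59290000)/(18087/7700) = 65399569/139269900 in ≈ 0.470 in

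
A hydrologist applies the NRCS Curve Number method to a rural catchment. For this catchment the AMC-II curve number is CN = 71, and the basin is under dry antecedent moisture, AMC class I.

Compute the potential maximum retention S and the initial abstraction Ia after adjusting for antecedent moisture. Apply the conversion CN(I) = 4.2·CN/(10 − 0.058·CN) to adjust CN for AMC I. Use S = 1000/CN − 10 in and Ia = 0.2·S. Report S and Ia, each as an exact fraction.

S = 14500/1491 in ≈ 9.725 in; Ia = 2900/1491 in ≈ 1.945 in

Dry (AMC I): CN(I) = 4.2·71/(10 − 0.058·71) = (1491/5)/(2941/500) = 149100/2941 ≈ 50.697
S = 1000/(149100/2941) − 10 = 14500/1491 in ≈ 9.725 in
Initial abstraction Ia = S/5 = (14500/1491)/5 = 2900/1491 ≈ 1.945 in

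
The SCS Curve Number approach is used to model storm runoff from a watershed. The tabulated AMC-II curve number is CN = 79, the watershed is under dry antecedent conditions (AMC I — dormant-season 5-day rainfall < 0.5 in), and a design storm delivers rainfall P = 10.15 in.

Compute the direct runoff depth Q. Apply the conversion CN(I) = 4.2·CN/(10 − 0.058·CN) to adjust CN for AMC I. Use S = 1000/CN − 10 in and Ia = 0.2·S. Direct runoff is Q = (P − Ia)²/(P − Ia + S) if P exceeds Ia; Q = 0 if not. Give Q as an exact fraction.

Q = 197037369/37978460 in ≈ 5.188 in

Dry (AMC I): CN(I) = 4.2·79/(10 − 0.058·79) = (1659/5)/(2709/500) = 7900/129 ≈ 61.240
S = 1000/(7900/129) − 10 = 500/79 in ≈ 6.329 in
Initial abstraction Ia = S/5 = (500/79)/5 = 100/79 ≈ 1.266 in
P − Ia = 10.150 − 1.266 = 14037/1580 ≈ 8.884 in (> 0, runoff occurs)
Runoff Q = (P−Ia)²/(P−Ia+S) = (8.884)²/(8.884+6.329) = 197037369/37978460 ≈ 5.188 in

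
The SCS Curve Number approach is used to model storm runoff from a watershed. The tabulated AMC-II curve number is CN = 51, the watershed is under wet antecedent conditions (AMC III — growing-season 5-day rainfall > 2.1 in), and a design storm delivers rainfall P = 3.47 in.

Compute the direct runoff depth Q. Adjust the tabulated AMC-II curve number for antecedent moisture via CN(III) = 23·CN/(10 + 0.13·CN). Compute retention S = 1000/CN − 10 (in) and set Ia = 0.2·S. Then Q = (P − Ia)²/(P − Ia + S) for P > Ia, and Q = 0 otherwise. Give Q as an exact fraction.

Q = 95500158961/93726336300 in ≈ 1.019 in

Adjust CN=51 to AMC III: 23·51/(10 + 0.13·51) → 1173 ÷ (1663/100) = 117300/1663 ≈ 70.535
S = 1000/(117300/1663) − 10 = 4900/1173 in ≈ 4.177 in
Ia = 0.2·(4900/1173) = 980/1173 in ≈ 0.835 in
Excess rainfall: 3.470 − 0.835 = 2.635 in; P > Ia so Q > 0
Q: (309031/117300)² ÷ (799031/117300) = 95500158961/93726336300 in (≈ 1.019 in)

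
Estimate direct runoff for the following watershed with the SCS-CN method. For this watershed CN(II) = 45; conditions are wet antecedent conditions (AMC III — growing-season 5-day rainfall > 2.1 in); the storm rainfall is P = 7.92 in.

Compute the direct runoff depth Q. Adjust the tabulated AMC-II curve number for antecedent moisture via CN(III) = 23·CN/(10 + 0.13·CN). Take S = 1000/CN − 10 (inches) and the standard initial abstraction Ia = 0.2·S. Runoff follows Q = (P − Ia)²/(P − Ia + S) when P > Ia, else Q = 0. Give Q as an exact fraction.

Q = 57238918/14816025 in ≈ 3.863 in

Wet (AMC III): CN(III) = 23·45/(10 + 0.13·45) = 1035/(317/20) = 20700/317 ≈ 65.300
S = 1000/(20700/317) − 10 = 1100/207 in ≈ 5.314 in
Ia = 0.2S: 0.2·5.314 = 1.063 in (exactly 220/207)
Since P=7.920 > Ia=1.063: effective rainfall P−Ia = 35486/5175 in
Q = (35486/5175)²/((35486/5175) + 1100/207) = (1259256196/26780625)/(62986/5175) = 57238918/14816025 in ≈ 3.863 in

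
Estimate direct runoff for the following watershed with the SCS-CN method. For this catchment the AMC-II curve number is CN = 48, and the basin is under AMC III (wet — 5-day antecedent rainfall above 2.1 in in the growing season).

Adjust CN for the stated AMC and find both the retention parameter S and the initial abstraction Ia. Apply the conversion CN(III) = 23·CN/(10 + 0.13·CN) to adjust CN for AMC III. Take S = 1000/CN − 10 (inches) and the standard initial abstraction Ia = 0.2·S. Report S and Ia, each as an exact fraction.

Wet (AMC III): CN(III) = 23·48/(10 + 0.13·48) = 1104/(406/25) = 13800/203 ≈ 67.980
S = 1000/(13800/203) − 10 = 325/69 in ≈ 4.710 in
Initial abstraction Ia = S/5 = (325/69)/5 = 65/69 ≈ 0.942 in

S = 325/69 in ≈ 4.710 in; Ia = 65/69 in ≈ 0.942 in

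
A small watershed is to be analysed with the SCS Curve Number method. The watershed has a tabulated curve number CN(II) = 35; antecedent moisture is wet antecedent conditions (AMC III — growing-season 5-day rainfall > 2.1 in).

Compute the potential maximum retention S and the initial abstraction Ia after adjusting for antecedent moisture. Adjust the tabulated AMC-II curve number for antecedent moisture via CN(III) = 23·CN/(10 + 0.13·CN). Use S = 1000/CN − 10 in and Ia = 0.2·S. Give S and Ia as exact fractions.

S = 1300/161 in ≈ 8.075 in; Ia = 260/161 in ≈ 1.615 in

Adjust CN=35 to AMC III: 23·35/(10 + 0.13·35) → 805 ÷ (291/20) = 16100/291 ≈ 55.326
S = 1000/(16100/291) − 10 = 1300/161 in ≈ 8.075 in
Ia = 0.2·(1300/161) = 260/161 in ≈ 1.615 in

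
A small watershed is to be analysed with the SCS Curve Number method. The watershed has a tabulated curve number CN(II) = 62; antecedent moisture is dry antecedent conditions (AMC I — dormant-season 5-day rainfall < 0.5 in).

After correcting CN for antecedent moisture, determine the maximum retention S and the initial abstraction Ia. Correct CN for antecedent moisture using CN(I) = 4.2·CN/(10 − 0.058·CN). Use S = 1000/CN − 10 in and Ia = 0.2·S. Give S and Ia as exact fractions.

S = 9500/651 in ≈ 14.593 in; Ia = 1900/651 in ≈ 2.919 in

Dry (AMC I): CN(I) = 4.2·62/(10 − 0.058·62) = (1302/5)/(1601/250) = 65100/1601 ≈ 40.662
Retention S: 1000/CN − 10 with CN=40.662 → S = 9500/651 ≈ 14.593 in
Ia = 0.2·(9500/651) = 1900/651 in ≈ 2.919 in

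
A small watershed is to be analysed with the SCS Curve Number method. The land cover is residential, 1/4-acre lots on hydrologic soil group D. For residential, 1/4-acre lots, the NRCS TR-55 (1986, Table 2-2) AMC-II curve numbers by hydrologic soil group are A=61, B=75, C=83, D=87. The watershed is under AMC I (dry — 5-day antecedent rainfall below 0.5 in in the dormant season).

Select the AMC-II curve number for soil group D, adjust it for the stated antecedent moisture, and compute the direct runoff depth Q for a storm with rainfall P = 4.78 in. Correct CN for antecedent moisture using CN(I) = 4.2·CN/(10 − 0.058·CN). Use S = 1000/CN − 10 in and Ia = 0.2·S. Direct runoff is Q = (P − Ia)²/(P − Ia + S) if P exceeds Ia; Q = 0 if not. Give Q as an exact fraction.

Q = 138125952409/63639251550 in ≈ 2.170 in

NRCS table: residential, 1/4-acre lots, soil group D → CN(II) = 87
Dry (AMC I): CN(I) = 4.2·87/(10 − 0.058·87) = (1827/5)/(2477/500) = 182700/2477 ≈ 73.759
Retention S: 1000/CN − 10 with CN=73.759 → S = 6500/1827 ≈ 3.558 in
Ia = 0.2S: 0.2·3.558 = 0.712 in (exactly 1300/1827)
Excess rainfall: 4.780 − 0.712 = 4.068 in; P > Ia so Q > 0
Runoff Q = (P−Ia)²/(P−Ia+S) = (4.068)²/(4.068+3.558) = 138125952409/63639251550 ≈ 2.170 in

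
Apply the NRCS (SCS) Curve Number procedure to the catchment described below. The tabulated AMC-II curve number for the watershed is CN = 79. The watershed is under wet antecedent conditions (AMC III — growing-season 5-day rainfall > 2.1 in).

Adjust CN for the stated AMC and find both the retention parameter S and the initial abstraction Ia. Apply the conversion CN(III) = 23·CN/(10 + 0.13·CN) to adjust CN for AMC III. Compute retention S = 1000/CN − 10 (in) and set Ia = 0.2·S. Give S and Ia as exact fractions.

S = 2100/1817 in ≈ 1.156 in; Ia = 420/1817 in ≈ 0.231 in

Wet (AMC III): CN(III) = 23·79/(10 + 0.13·79) = 1817/(2027/100) = 181700/2027 ≈ 89.640
Max retention: S = 1000/(181700/2027) − 10 = 2100/1817 in (≈ 1.156 in)
Ia = 0.2·(2100/1817) = 420/1817 in ≈ 0.231 in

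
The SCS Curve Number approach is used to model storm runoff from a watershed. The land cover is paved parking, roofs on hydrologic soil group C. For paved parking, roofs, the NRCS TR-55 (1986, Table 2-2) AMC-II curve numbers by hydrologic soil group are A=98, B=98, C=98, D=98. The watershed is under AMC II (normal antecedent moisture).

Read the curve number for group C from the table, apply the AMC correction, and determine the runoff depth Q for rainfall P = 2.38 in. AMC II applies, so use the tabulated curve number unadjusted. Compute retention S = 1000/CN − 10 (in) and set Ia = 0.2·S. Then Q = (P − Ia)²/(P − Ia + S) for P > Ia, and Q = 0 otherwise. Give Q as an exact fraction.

Q = 32844361/15265950 in ≈ 2.151 in

NRCS table: paved parking, roofs, soil group C → CN(II) = 98
Average conditions: CN = 98 (no AMC adjustment).
Retention S: 1000/CN − 10 with CN=98.000 → S = 10/49 ≈ 0.204 in
Ia = 0.2·(10/49) = 2/49 in ≈ 0.041 in
P − Ia = 2.380 − 0.041 = 5731/2450 ≈ 2.339 in (> 0, runoff occurs)
Q: (5731/2450)² ÷ (6231/2450) = 32844361/15265950 in (≈ 2.151 in)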